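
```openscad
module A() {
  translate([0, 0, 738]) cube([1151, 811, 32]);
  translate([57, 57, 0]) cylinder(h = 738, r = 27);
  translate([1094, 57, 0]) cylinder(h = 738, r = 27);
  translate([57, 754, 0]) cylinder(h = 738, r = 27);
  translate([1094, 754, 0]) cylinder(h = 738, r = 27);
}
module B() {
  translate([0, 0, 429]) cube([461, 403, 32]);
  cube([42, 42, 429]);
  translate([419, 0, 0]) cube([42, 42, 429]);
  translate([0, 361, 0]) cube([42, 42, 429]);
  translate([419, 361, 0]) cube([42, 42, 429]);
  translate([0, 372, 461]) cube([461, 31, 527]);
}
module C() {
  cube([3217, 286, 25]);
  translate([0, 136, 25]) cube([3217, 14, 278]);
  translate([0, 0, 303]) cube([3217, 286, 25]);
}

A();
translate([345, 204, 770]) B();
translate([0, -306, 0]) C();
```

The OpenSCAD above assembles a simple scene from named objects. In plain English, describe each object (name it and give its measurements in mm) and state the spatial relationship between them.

A is a table with a 1151×811 mm rectangular top, 32 mm thick, top surface at z = 770 mm, supported by four round legs of 54 mm diameter, each leg's bounding box inset 30 mm from the nearest pair of top edges, running from the floor.

B is a chair: 461×403 mm seat, 32 mm thick, top at z = 461 mm, on four 42 mm square corner legs flush with the seat edges. A 31 mm thick backrest slab spans the full seat width, extending 527 mm above the seat top, its back face flush with the seat's +y edge.

C is an I-beam lying along x, 3217 mm long. Overall section height 328 mm. Two flanges 286 mm wide (y) and 25 mm thick, one on the floor and one at the top; a web 14 mm thick runs between them, centred on the flange width.

The chair is on top of the table, centred. The I-beam is on the floor beside the table on its −y side.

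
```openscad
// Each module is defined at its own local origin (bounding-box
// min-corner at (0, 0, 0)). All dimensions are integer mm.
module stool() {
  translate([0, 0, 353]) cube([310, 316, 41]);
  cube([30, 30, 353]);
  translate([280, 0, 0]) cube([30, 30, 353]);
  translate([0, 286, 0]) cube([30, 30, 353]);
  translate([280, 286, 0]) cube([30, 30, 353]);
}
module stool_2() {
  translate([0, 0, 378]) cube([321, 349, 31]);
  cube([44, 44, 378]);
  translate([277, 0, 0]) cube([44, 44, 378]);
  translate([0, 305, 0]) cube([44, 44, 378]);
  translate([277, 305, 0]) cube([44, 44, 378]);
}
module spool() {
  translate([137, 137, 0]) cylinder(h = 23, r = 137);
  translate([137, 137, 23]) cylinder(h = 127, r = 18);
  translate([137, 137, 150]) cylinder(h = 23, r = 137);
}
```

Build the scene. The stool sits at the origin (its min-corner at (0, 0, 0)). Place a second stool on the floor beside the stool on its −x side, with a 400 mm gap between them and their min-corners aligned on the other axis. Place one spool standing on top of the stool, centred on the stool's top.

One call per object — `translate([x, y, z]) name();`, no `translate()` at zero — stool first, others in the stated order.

stool();
translate([-721, 0, 0]) stool_2();
translate([18, 21, 394]) spool();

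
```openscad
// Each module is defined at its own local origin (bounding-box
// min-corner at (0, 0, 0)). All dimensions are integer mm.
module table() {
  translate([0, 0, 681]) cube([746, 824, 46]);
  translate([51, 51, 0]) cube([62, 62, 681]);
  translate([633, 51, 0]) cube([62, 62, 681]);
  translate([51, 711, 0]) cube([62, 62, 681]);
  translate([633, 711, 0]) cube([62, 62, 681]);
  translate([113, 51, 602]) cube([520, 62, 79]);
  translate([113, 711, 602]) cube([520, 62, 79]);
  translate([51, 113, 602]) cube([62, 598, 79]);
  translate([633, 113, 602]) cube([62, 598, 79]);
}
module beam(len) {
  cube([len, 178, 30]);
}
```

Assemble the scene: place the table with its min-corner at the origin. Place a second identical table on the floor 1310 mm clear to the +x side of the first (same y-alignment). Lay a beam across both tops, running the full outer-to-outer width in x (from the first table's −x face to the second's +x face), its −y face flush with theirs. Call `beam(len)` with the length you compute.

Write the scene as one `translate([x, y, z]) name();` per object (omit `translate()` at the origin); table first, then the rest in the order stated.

table();
translate([2056, 0, 0]) table();
translate([0, 0, 727]) beam(2802);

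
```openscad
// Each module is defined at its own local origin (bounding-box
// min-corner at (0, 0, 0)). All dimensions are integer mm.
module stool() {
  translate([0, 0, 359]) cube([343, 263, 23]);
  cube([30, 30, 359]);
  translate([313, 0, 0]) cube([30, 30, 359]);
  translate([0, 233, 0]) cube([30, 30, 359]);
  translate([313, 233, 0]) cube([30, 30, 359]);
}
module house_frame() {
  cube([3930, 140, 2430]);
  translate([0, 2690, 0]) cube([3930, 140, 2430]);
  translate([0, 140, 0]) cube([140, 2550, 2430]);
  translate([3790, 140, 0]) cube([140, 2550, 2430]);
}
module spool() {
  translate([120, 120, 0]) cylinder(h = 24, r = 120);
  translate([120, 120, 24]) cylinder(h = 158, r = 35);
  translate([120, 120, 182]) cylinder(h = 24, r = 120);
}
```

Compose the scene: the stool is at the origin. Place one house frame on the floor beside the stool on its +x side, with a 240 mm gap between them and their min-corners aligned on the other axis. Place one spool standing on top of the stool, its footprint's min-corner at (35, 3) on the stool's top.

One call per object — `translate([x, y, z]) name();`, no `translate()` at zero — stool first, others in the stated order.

stool();
translate([583, 0, 0]) house_frame();
translate([35, 3, 382]) spool();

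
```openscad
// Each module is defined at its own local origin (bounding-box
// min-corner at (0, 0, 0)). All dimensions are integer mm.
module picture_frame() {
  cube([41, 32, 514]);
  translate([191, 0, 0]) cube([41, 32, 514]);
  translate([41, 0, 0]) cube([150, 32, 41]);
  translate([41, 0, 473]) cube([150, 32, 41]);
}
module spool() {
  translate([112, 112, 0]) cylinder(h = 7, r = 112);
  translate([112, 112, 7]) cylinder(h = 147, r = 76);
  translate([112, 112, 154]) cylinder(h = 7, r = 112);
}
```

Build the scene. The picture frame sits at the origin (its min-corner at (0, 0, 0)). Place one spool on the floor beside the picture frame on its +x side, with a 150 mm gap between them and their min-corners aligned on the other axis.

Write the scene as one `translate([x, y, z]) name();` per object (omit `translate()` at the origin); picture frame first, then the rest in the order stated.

picture_frame();
translate([382, 0, 0]) spool();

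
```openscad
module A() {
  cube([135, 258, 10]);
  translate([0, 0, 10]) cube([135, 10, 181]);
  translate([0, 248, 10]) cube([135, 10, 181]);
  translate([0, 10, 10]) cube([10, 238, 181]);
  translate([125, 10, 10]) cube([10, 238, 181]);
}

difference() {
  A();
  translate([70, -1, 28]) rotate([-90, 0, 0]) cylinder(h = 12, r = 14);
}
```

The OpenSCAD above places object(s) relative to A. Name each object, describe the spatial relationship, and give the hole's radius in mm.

The subtracted cylinder has r = 14 mm.

A is an open box. The open box has a circular hole through its front wall. The hole's radius is 14 mm.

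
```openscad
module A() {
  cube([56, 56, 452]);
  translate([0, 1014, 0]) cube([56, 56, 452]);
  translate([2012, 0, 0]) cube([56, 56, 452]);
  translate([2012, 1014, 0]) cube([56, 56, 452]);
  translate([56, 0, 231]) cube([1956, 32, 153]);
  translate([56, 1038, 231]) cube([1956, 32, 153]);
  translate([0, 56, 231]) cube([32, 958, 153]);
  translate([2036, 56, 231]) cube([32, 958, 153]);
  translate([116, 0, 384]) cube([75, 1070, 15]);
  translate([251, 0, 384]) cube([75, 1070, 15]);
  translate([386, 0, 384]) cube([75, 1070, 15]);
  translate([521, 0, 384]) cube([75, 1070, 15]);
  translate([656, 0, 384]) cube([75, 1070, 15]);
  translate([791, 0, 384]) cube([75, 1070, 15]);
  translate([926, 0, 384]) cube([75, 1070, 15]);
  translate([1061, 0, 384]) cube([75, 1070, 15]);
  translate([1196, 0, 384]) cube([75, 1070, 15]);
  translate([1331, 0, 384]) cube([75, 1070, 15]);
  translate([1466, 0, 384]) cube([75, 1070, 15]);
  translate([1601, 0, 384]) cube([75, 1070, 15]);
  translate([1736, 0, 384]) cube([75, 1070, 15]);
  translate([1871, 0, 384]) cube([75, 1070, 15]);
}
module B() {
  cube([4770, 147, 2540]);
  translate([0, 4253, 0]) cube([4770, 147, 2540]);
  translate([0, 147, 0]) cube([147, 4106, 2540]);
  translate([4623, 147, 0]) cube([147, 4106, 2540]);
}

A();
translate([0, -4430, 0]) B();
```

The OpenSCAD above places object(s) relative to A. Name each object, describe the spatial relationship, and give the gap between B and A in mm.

A is a bed frame. B is a house frame. The house frame is on the floor beside the bed frame on its −y side. The gap between the house frame and the bed frame is 30 mm.

The house frame's nearest face is 30 mm from the bed frame's −y face.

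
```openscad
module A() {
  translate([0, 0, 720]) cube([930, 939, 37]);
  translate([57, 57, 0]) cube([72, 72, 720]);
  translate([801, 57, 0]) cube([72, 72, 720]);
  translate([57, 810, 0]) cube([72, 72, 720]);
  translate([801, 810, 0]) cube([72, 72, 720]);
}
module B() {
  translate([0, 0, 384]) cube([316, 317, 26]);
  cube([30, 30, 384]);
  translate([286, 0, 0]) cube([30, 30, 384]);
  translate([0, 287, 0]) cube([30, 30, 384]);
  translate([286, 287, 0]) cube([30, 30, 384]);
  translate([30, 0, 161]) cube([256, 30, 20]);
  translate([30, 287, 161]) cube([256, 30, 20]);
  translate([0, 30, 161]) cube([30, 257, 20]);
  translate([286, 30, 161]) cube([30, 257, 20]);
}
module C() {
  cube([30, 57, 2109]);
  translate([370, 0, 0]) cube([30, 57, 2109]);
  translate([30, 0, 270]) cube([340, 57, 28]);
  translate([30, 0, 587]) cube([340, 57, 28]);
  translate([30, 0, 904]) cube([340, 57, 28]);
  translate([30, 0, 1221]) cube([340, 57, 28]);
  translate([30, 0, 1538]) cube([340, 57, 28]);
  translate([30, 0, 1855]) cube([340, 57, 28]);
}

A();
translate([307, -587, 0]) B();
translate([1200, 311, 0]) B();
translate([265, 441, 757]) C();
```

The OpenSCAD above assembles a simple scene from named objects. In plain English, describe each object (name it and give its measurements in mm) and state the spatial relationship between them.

A is a table with a 930×939 mm rectangular top, 37 mm thick, top surface at z = 757 mm, supported by four 72×72 mm square legs, each inset 57 mm from the nearest pair of top edges, running from the floor.

B is a simple wooden stool: a rectangular seat 316 mm (x) by 317 mm (y), 26 mm thick, top face at z = 410 mm, on four square legs, each 30×30 mm in cross-section. The legs rest on z = 0, each flush with a corner of the seat. Four stretchers, 30 mm wide and 20 mm tall, connect adjacent legs with their undersides at z = 161 mm, each running between the inner faces of the legs it joins and aligned with the legs' outer faces on the other axis.

C is a straight ladder. Two 30×57 mm vertical rails, 2109 mm tall, stand 400 mm apart (outside-to-outside) with their front faces coplanar on the −y side. 6 rungs, each 57 mm deep and 28 mm tall, span between the inner faces of the rails, front faces flush with the rails. The lowest rung's underside is at z = 270 mm and rungs are spaced 317 mm apart (underside to underside).

Two stools sit around the table at the −y, +x sides. The ladder is on top of the table, centred.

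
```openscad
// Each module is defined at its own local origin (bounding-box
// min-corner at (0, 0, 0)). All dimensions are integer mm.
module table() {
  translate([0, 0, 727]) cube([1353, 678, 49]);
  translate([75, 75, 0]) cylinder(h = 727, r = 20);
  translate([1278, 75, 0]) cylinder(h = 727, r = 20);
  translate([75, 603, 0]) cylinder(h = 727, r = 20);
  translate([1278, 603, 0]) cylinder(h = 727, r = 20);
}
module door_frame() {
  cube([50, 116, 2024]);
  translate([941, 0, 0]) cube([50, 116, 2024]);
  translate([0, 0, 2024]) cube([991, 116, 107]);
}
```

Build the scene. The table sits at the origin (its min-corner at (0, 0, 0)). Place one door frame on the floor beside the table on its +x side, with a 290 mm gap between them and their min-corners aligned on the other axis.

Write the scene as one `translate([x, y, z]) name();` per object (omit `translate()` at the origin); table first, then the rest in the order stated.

table();
translate([1643, 0, 0]) door_frame();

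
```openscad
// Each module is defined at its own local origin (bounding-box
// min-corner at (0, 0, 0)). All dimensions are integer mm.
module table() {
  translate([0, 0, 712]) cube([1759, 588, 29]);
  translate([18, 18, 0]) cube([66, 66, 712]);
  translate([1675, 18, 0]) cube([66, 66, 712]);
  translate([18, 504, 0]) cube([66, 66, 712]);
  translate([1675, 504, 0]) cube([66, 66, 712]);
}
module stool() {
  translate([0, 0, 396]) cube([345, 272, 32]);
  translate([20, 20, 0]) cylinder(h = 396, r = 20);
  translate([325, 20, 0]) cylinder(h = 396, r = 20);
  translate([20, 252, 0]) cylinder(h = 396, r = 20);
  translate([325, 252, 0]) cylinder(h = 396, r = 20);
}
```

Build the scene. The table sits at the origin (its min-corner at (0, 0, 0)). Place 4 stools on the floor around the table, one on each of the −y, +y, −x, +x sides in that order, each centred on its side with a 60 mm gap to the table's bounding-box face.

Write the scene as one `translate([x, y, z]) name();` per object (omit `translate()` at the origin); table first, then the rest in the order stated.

table();
translate([707, -332, 0]) stool();
translate([707, 648, 0]) stool();
translate([-405, 158, 0]) stool();
translate([1819, 158, 0]) stool();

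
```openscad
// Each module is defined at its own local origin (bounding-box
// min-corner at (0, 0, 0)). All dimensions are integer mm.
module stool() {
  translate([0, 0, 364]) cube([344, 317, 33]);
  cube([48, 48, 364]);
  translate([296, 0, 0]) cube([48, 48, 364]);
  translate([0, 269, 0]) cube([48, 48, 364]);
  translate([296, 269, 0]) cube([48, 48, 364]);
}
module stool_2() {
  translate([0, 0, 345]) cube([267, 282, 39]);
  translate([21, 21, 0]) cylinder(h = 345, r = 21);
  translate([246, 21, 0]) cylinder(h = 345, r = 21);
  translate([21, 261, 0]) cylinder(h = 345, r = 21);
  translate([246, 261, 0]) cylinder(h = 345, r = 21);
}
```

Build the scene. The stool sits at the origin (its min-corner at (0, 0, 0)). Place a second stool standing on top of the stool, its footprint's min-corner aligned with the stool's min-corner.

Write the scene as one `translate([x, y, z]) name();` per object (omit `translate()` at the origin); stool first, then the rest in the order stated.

stool();
translate([0, 0, 397]) stool_2();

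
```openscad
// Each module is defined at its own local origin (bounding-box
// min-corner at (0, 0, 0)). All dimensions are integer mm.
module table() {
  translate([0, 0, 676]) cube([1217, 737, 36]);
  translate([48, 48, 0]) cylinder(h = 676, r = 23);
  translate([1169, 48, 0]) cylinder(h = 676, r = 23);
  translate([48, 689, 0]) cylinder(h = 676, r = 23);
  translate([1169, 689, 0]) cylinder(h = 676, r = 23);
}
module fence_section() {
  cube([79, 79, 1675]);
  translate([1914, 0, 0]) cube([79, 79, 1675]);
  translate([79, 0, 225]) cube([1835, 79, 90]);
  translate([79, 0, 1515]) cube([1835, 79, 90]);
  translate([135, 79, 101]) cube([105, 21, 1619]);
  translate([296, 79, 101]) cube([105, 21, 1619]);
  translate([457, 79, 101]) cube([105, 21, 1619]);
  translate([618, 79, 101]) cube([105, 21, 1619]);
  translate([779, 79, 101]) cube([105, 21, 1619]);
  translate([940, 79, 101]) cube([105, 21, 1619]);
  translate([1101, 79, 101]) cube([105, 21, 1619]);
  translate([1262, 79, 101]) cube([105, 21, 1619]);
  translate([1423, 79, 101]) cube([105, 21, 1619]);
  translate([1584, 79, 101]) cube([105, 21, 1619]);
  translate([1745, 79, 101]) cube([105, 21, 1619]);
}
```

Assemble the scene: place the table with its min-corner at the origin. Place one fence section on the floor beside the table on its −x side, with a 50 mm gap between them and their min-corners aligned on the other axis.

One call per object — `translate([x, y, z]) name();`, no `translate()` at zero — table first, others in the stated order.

table();
translate([-2043, 0, 0]) fence_section();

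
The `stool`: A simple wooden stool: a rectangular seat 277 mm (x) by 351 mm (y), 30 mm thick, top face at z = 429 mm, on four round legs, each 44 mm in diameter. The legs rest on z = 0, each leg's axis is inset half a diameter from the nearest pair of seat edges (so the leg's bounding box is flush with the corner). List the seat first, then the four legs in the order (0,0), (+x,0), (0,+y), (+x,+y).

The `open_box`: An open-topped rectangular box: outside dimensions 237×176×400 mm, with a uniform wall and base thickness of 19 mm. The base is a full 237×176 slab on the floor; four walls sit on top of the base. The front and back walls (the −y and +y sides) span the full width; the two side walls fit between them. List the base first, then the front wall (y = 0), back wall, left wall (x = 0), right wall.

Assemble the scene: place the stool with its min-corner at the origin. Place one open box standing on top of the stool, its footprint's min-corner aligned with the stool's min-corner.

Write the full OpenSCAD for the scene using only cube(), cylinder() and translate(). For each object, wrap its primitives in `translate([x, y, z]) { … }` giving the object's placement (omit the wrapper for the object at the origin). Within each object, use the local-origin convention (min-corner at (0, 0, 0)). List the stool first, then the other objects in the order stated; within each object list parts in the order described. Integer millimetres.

translate([0, 0, 399]) cube([277, 351, 30]);
translate([22, 22, 0]) cylinder(h = 399, r = 22);
translate([255, 22, 0]) cylinder(h = 399, r = 22);
translate([22, 329, 0]) cylinder(h = 399, r = 22);
translate([255, 329, 0]) cylinder(h = 399, r = 22);
translate([0, 0, 429]) {
  cube([237, 176, 19]);
  translate([0, 0, 19]) cube([237, 19, 381]);
  translate([0, 157, 19]) cube([237, 19, 381]);
  translate([0, 19, 19]) cube([19, 138, 381]);
  translate([218, 19, 19]) cube([19, 138, 381]);
}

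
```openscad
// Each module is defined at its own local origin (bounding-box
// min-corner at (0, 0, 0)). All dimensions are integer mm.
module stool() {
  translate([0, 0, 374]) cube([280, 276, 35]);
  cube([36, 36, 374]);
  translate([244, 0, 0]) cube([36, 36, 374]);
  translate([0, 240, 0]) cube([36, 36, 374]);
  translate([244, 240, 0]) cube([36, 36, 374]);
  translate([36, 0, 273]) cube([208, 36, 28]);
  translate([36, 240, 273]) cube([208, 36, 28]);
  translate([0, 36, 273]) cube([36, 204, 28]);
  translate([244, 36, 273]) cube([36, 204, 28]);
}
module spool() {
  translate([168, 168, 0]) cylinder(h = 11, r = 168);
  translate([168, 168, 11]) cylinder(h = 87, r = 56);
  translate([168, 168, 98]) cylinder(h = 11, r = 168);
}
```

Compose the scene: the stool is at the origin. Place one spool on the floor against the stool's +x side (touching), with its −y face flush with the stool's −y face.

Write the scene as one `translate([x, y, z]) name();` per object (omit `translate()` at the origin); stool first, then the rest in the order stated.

stool();
translate([280, 0, 0]) spool();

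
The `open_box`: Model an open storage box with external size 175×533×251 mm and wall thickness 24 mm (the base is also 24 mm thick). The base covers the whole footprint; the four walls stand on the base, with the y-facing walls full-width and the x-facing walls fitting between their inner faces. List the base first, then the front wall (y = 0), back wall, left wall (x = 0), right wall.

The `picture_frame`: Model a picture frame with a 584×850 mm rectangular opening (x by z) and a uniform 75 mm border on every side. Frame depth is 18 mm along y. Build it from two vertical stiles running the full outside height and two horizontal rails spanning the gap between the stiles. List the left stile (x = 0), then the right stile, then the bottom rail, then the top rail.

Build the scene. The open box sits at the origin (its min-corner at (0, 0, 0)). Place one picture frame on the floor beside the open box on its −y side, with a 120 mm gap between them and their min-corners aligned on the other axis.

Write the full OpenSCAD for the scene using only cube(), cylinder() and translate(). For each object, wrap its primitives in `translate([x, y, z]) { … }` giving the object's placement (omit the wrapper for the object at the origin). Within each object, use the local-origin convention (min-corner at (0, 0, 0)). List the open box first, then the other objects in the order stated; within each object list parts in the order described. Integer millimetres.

cube([175, 533, 24]);
translate([0, 0, 24]) cube([175, 24, 227]);
translate([0, 509, 24]) cube([175, 24, 227]);
translate([0, 24, 24]) cube([24, 485, 227]);
translate([151, 24, 24]) cube([24, 485, 227]);
translate([0, -138, 0]) {
  cube([75, 18, 1000]);
  translate([659, 0, 0]) cube([75, 18, 1000]);
  translate([75, 0, 0]) cube([584, 18, 75]);
  translate([75, 0, 925]) cube([584, 18, 75]);
}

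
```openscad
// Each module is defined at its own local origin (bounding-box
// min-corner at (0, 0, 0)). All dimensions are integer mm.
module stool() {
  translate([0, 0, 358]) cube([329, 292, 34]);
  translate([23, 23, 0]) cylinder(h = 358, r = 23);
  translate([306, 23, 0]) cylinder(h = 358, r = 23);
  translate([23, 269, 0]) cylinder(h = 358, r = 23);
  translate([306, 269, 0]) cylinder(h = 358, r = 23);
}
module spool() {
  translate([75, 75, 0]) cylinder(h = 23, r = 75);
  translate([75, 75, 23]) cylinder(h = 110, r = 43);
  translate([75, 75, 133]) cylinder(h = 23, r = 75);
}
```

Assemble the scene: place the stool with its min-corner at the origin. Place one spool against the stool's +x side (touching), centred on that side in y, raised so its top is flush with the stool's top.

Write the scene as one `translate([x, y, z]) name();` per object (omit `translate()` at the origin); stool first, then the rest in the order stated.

stool();
translate([329, 71, 236]) spool();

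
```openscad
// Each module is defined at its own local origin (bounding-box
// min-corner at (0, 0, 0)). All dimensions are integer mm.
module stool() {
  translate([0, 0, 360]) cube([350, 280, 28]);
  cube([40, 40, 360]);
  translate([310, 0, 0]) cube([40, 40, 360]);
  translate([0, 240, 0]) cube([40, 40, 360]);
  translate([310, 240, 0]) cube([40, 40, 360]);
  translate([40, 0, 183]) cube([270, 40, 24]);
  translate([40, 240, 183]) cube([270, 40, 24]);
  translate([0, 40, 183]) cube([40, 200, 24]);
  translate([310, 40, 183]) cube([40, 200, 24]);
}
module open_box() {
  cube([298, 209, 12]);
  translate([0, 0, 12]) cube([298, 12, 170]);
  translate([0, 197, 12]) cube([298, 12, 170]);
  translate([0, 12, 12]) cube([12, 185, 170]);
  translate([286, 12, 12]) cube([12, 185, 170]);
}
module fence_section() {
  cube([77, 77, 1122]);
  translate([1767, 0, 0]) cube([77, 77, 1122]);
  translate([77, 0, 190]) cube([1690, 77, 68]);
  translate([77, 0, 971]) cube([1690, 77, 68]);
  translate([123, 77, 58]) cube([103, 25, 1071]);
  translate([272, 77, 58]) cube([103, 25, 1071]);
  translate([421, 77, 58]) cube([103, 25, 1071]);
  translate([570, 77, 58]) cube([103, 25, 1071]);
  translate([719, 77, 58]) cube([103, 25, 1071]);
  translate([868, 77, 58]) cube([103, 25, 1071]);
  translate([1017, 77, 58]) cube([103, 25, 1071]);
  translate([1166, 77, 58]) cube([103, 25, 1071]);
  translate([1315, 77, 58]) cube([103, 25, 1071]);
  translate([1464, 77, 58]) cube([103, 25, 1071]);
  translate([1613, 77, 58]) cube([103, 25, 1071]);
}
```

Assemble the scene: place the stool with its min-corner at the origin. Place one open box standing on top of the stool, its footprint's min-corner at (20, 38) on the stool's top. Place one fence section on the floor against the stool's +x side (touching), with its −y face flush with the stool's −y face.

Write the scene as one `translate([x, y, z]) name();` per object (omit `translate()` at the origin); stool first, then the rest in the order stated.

stool();
translate([20, 38, 388]) open_box();
translate([350, 0, 0]) fence_section();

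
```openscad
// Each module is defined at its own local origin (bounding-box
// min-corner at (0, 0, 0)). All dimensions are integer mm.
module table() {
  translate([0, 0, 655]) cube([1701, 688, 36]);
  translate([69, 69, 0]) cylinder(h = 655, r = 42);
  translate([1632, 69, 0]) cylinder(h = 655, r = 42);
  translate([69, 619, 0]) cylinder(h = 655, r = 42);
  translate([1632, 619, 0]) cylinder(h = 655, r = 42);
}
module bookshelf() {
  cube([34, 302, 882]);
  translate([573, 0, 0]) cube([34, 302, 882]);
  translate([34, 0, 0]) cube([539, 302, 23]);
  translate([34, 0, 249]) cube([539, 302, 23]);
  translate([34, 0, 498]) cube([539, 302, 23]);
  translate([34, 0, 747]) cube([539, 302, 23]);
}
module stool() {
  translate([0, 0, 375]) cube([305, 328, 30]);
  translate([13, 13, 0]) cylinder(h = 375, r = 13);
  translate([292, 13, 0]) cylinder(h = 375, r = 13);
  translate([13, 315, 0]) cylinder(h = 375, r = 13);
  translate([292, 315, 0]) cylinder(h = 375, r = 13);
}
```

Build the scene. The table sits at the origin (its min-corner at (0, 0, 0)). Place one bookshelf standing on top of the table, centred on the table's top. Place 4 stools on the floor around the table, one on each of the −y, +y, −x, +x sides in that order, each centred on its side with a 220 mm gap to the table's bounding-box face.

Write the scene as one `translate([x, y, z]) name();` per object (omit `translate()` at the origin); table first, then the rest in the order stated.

table();
translate([547, 193, 691]) bookshelf();
translate([698, -548, 0]) stool();
translate([698, 908, 0]) stool();
translate([-525, 180, 0]) stool();
translate([1921, 180, 0]) stool();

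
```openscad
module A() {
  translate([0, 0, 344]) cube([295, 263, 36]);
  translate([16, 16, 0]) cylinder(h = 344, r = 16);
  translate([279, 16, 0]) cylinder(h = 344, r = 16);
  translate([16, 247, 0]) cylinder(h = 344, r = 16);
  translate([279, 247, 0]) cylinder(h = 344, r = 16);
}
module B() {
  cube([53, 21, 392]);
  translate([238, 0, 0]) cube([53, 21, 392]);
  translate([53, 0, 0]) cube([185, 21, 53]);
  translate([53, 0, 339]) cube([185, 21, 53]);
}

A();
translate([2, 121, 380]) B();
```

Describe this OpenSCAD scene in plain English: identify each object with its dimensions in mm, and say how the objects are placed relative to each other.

A is a simple wooden stool: a rectangular seat 295 mm (x) by 263 mm (y), 36 mm thick, top face at z = 380 mm, on four round legs, each 32 mm in diameter. The legs rest on z = 0, each leg's axis is inset half a diameter from the nearest pair of seat edges (so the leg's bounding box is flush with the corner).

B is a picture frame with a 185×286 mm rectangular opening (x by z) and a uniform 53 mm border on every side. Frame depth is 21 mm along y. It is built from two vertical stiles running the full outside height and two horizontal rails spanning the gap between the stiles.

The picture frame is on top of the stool, centred.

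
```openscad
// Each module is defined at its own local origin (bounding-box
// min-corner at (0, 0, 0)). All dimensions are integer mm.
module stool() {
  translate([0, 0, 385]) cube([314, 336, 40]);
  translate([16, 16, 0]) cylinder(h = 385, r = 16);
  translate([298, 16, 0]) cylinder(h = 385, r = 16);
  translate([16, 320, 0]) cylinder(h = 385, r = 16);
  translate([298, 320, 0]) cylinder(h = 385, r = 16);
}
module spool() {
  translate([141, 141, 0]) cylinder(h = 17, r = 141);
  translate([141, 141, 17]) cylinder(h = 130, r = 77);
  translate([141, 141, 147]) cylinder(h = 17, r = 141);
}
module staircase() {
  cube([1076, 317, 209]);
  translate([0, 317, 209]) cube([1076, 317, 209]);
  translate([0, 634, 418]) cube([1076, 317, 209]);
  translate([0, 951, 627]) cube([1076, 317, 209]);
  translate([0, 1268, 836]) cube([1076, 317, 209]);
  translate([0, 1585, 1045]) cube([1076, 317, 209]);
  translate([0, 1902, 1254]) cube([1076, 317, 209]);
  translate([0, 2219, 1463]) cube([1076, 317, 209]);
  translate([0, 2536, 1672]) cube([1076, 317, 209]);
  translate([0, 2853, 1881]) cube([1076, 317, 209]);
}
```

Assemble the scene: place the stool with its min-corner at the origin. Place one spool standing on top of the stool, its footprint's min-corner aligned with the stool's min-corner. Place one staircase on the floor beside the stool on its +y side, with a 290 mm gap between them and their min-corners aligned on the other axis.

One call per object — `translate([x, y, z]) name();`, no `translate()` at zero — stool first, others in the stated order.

stool();
translate([0, 0, 425]) spool();
translate([0, 626, 0]) staircase();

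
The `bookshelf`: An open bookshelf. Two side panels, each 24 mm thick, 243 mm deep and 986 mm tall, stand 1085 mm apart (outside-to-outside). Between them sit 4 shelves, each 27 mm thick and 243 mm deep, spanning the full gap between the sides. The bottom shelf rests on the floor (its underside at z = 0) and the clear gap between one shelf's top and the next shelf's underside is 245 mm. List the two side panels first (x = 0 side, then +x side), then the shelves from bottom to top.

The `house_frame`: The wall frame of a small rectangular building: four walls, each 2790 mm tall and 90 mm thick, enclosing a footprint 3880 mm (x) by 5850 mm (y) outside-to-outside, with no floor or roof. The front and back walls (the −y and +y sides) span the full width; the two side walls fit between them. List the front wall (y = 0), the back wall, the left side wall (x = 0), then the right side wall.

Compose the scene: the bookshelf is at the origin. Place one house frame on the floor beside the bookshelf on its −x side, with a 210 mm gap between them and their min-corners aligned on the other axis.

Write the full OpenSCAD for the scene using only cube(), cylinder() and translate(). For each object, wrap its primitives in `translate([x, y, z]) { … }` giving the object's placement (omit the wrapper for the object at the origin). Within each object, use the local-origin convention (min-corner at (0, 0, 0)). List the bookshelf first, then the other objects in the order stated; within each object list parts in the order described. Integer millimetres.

cube([24, 243, 986]);
translate([1061, 0, 0]) cube([24, 243, 986]);
translate([24, 0, 0]) cube([1037, 243, 27]);
translate([24, 0, 272]) cube([1037, 243, 27]);
translate([24, 0, 544]) cube([1037, 243, 27]);
translate([24, 0, 816]) cube([1037, 243, 27]);
translate([-4090, 0, 0]) {
  cube([3880, 90, 2790]);
  translate([0, 5760, 0]) cube([3880, 90, 2790]);
  translate([0, 90, 0]) cube([90, 5670, 2790]);
  translate([3790, 90, 0]) cube([90, 5670, 2790]);
}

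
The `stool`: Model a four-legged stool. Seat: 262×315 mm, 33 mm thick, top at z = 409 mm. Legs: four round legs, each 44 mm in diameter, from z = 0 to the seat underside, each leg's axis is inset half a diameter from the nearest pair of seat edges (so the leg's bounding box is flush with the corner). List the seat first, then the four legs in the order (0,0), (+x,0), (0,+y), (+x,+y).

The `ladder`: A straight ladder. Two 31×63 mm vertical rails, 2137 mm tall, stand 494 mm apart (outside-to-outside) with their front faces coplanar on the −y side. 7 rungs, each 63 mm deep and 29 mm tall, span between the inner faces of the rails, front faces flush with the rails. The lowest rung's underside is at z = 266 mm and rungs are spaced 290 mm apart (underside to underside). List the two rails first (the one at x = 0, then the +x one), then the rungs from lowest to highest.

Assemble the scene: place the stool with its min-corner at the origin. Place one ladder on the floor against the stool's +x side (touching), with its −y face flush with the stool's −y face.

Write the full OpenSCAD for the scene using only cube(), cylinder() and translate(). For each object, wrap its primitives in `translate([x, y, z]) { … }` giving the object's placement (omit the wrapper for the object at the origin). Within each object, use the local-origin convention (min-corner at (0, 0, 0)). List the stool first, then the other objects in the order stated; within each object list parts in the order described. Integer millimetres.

translate([0, 0, 376]) cube([262, 315, 33]);
translate([22, 22, 0]) cylinder(h = 376, r = 22);
translate([240, 22, 0]) cylinder(h = 376, r = 22);
translate([22, 293, 0]) cylinder(h = 376, r = 22);
translate([240, 293, 0]) cylinder(h = 376, r = 22);
translate([262, 0, 0]) {
  cube([31, 63, 2137]);
  translate([463, 0, 0]) cube([31, 63, 2137]);
  translate([31, 0, 266]) cube([432, 63, 29]);
  translate([31, 0, 556]) cube([432, 63, 29]);
  translate([31, 0, 846]) cube([432, 63, 29]);
  translate([31, 0, 1136]) cube([432, 63, 29]);
  translate([31, 0, 1426]) cube([432, 63, 29]);
  translate([31, 0, 1716]) cube([432, 63, 29]);
  translate([31, 0, 2006]) cube([432, 63, 29]);
}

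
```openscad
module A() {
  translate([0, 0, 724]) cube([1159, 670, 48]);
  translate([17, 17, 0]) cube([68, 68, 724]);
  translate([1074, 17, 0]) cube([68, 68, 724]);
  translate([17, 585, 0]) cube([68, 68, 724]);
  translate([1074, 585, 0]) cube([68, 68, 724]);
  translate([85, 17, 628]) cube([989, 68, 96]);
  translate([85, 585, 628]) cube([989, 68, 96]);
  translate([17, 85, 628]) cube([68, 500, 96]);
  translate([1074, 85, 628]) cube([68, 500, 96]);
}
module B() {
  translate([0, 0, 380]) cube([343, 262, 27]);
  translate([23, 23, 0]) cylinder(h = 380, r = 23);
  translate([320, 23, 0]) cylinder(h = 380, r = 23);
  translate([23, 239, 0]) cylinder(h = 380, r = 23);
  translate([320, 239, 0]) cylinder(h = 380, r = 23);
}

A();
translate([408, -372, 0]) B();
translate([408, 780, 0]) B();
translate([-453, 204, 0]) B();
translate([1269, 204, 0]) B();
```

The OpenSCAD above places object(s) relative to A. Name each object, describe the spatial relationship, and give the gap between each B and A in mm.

Each stool's nearest face is 110 mm from the table's bounding box.

A is a table. B is a stool. Four stools sit around the table at the −y, +y, −x, +x sides. The gap between each stool and the table is 110 mm.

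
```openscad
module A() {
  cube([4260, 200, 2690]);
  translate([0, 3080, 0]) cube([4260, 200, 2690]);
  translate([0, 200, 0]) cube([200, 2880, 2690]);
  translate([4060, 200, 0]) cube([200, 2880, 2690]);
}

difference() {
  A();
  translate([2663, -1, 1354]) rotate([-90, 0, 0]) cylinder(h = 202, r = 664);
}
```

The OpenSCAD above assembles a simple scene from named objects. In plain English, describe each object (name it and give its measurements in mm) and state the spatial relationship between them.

A is the wall frame of a small rectangular building: four walls, each 2690 mm tall and 200 mm thick, enclosing a footprint 4260 mm (x) by 3280 mm (y) outside-to-outside, with no floor or roof. The front and back walls (the −y and +y sides) span the full width; the two side walls fit between them.

The house frame has a circular hole of radius 664 mm through its front wall, centred at (x = 2663, z = 1354).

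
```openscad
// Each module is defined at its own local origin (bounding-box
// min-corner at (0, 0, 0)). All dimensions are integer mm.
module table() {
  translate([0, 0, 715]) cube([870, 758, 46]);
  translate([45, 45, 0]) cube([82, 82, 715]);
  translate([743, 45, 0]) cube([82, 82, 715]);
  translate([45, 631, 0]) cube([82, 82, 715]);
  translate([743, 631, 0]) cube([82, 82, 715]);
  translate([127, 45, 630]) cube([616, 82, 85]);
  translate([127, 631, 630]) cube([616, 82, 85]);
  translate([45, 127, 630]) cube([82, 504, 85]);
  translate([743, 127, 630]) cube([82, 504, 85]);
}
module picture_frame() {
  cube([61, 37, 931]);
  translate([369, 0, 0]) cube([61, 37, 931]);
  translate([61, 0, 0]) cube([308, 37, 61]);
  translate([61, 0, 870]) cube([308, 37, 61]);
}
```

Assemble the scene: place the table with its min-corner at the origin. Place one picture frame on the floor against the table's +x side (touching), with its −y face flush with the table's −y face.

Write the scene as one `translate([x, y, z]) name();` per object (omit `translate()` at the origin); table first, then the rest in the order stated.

table();
translate([870, 0, 0]) picture_frame();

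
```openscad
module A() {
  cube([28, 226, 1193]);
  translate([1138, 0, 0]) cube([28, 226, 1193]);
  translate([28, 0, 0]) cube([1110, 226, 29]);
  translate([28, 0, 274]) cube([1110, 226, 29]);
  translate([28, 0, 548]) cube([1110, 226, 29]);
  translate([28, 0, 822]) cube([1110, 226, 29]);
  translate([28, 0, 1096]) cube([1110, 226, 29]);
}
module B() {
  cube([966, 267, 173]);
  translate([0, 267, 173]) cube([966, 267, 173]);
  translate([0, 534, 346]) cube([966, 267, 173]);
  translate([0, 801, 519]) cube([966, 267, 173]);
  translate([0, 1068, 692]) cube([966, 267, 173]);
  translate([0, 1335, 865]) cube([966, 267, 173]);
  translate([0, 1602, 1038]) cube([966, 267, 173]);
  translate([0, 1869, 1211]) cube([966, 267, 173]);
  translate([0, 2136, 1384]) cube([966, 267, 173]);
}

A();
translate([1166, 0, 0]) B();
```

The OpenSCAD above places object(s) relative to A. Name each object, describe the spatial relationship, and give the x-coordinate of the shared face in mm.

A is a bookshelf. B is a staircase. The staircase is against the bookshelf's +x side, with their −y faces flush. The x-coordinate of the shared face is 1166 mm.

The bookshelf's +x face and the staircase's −x face are both at x = 1166 mm.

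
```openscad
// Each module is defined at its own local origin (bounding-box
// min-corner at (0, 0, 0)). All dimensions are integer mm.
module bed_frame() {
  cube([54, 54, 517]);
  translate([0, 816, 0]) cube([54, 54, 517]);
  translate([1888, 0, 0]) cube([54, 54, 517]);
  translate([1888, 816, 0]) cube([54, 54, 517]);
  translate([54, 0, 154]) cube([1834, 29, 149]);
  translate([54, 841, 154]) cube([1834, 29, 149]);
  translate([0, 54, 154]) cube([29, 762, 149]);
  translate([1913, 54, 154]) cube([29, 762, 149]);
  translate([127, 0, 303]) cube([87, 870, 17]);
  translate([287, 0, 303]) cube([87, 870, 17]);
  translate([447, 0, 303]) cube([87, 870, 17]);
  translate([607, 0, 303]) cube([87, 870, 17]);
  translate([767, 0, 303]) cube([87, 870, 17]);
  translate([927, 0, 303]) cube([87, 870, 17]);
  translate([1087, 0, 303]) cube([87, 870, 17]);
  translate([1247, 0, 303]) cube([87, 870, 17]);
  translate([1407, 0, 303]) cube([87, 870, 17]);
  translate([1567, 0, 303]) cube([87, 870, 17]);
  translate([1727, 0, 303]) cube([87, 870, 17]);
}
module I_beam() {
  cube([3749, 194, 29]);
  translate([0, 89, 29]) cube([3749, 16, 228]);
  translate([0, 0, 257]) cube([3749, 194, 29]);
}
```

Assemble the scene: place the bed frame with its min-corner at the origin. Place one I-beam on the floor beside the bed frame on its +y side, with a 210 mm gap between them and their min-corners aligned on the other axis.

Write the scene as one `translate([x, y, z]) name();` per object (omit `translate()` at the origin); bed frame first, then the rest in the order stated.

bed_frame();
translate([0, 1080, 0]) I_beam();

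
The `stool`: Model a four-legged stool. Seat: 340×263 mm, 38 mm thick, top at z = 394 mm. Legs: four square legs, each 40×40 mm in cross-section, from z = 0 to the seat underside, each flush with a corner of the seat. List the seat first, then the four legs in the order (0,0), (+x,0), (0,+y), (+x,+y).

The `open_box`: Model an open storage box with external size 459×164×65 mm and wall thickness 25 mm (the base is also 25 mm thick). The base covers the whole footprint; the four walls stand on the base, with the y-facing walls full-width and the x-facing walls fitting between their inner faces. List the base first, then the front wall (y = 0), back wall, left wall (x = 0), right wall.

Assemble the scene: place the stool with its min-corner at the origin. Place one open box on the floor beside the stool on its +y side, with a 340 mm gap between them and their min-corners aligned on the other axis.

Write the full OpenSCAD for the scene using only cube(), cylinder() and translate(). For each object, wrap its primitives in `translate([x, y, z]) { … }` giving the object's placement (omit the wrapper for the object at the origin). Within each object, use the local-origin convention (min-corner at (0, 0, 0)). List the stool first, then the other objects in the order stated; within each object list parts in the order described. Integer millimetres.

translate([0, 0, 356]) cube([340, 263, 38]);
cube([40, 40, 356]);
translate([300, 0, 0]) cube([40, 40, 356]);
translate([0, 223, 0]) cube([40, 40, 356]);
translate([300, 223, 0]) cube([40, 40, 356]);
translate([0, 603, 0]) {
  cube([459, 164, 25]);
  translate([0, 0, 25]) cube([459, 25, 40]);
  translate([0, 139, 25]) cube([459, 25, 40]);
  translate([0, 25, 25]) cube([25, 114, 40]);
  translate([434, 25, 25]) cube([25, 114, 40]);
}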